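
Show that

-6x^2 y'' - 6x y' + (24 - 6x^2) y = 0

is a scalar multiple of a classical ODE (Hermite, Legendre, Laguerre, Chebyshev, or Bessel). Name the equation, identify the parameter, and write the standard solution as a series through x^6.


All three coefficients share the factor -6; dividing through by -6 gives  x^2 y'' + x y' + (x^2 - 4) y = 0.
This matches the Bessel equation x^2 y'' + x y' + (x^2 - nu^2) y = 0 with nu^2 = 4, so nu = 2; the solution bounded at x = 0 is J_2(x).
Frobenius at x = 0: indicial roots ±nu; for r = nu the recurrence k(k + 2nu) c_k = -c_{k-2} gives the standard series J_nu(x) = sum_{k>=0} (-1)^k / (k! (k+nu)!) (x/2)^(2k+nu). Evaluate the first 3 terms:
  k = 0: (-1)^0 / (0! * 2! * 2^2) x^2 = 1/(1*2*4) x^2 = (1/8) x^2
  k = 1: (-1)^1 / (1! * 3! * 2^4) x^4 = -1/(1*6*16) x^4 = (-1/96) x^4
  k = 2: (-1)^2 / (2! * 4! * 2^6) x^6 = 1/(2*24*64) x^6 = (1/3072) x^6
Hence J_2(x) = x^6/3072 - x^4/96 + x^2/8 + ....

J_2(x); series = x^6/3072 - x^4/96 + x^2/8


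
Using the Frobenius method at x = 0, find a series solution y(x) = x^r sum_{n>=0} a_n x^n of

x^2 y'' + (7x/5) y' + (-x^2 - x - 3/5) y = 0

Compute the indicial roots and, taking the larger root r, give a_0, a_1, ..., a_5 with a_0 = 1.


Write in Frobenius form y'' + (p(x)/x) y' + (q(x)/x^2) y = 0:
  p(x) = 7/5,  q(x) = -x^2 - x - 3/5.
Indicial equation: r(r-1) + (7/5) r + (-3/5) = 0 -> roots r_1 = 3/5, r_2 = -1.
Take r = r_1 = 3/5. Let y(x) = x^r sum_{n>=0} a_n x^n with a_0 = 1.
Substitute y = x^r sum a_n x^n and match x^{r+n}. The recurrence is
  D(n) a_n - 1 a_{n-1} - 1 a_{n-2} = 0,  where D(n) = (r+n)(r+n-1) + (7/5)(r+n) + (-3/5).
  a_n = [1 a_{n-1} + 1 a_{n-2}] / D(n).
Since the indicial polynomial factors as (r - r_1)(r - r_2), D(n) = (r_1 + n - r_1)(r_1 + n - r_2) = n(n + 8/5).
Evaluating step by step (a_0 = 1):
  n = 1: D(1) = 1(1 + 8/5) = 13/5; numerator = 1(1) = 1; a_1 = (1)/(13/5) = 5/13
  n = 2: D(2) = 2(2 + 8/5) = 36/5; numerator = 1(5/13) + 1(1) = 18/13; a_2 = (18/13)/(36/5) = 5/26
  n = 3: D(3) = 3(3 + 8/5) = 69/5; numerator = 1(5/26) + 1(5/13) = 15/26; a_3 = (15/26)/(69/5) = 25/598
  n = 4: D(4) = 4(4 + 8/5) = 112/5; numerator = 1(25/598) + 1(5/26) = 70/299; a_4 = (70/299)/(112/5) = 25/2392
  n = 5: D(5) = 5(5 + 8/5) = 33; numerator = 1(25/2392) + 1(25/598) = 125/2392; a_5 = (125/2392)/(33) = 125/78936

r = 3/5; a_0 = 1; a_1 = 5/13; a_2 = 5/26; a_3 = 25/598; a_4 = 25/2392; a_5 = 125/78936


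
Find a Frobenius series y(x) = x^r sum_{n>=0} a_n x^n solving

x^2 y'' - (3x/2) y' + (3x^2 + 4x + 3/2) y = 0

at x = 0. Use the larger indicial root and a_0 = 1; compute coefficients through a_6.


Write in Frobenius form y'' + (p(x)/x) y' + (q(x)/x^2) y = 0:
  p(x) = -3/2,  q(x) = 3x^2 + 4x + 3/2.
Indicial equation: r(r-1) + (-3/2) r + (3/2) = 0 -> roots r_1 = 3/2, r_2 = 1.
Take r = r_1 = 3/2. Let y(x) = x^r sum_{n>=0} a_n x^n with a_0 = 1.
Substitute y = x^r sum a_n x^n and match x^{r+n}. The recurrence is
  D(n) a_n + 4 a_{n-1} + 3 a_{n-2} = 0,  where D(n) = (r+n)(r+n-1) + (-3/2)(r+n) + (3/2).
  a_n = [-4 a_{n-1} - 3 a_{n-2}] / D(n).
Since the indicial polynomial factors as (r - r_1)(r - r_2), D(n) = (r_1 + n - r_1)(r_1 + n - r_2) = n(n + 1/2).
Evaluating step by step (a_0 = 1):
  n = 1: D(1) = 1(1 + 1/2) = 3/2; numerator = -4(1) = -4; a_1 = (-4)/(3/2) = -8/3
  n = 2: D(2) = 2(2 + 1/2) = 5; numerator = -4(-8/3) - 3(1) = 23/3; a_2 = (23/3)/(5) = 23/15
  n = 3: D(3) = 3(3 + 1/2) = 21/2; numerator = -4(23/15) - 3(-8/3) = 28/15; a_3 = (28/15)/(21/2) = 8/45
  n = 4: D(4) = 4(4 + 1/2) = 18; numerator = -4(8/45) - 3(23/15) = -239/45; a_4 = (-239/45)/(18) = -239/810
  n = 5: D(5) = 5(5 + 1/2) = 55/2; numerator = -4(-239/810) - 3(8/45) = 262/405; a_5 = (262/405)/(55/2) = 524/22275
  n = 6: D(6) = 6(6 + 1/2) = 39; numerator = -4(524/22275) - 3(-239/810) = 35243/44550; a_6 = (35243/44550)/(39) = 2711/133650

r = 3/2; a_0 = 1; a_1 = -8/3; a_2 = 23/15; a_3 = 8/45; a_4 = -239/810; a_5 = 524/22275; a_6 = 2711/133650


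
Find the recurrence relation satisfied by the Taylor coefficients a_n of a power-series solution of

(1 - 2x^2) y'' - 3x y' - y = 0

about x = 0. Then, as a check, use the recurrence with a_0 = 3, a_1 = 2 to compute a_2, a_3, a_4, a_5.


Substitute y = sum_n a_n x^n.
(1 - 2 x^2) y'' contributes (n+2)(n+1) a_{n+2} - 2 n(n-1) a_n at x^n.
-3 x y'(x) contributes -3 n a_n at x^n.
-y(x) contributes -1 a_n at x^n.
Matching x^n: (n+2)(n+1) a_{n+2} + (-2 n(n-1) - 3 n - 1) a_n = 0.
Thus a_{n+2} = (2 n(n-1) + 3 n + 1) / ((n+1)(n+2)) * a_n.

Check with a_0 = 3, a_1 = 2 (apply the recurrence for n = 0, 1, 2, 3): a_0 = 3, a_1 = 2, a_2 = 3/2, a_3 = 4/3, a_4 = 11/8, a_5 = 22/15.

a_(n+2) = (2 n(n-1) + 3 n + 1) / ((n+1)(n+2)) * a_n; check: a_0 = 3, a_1 = 2, a_2 = 3/2, a_3 = 4/3, a_4 = 11/8, a_5 = 22/15


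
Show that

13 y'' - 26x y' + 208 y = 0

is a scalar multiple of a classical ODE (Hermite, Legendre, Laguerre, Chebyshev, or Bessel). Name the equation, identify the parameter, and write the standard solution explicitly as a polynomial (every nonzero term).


All three coefficients share the factor 13; dividing through by 13 gives  y'' - 2x y' + 16 y = 0.
This matches the Hermite equation y'' - 2x y' + 2n y = 0 with 2n = 16, so n = 8; the polynomial solution is H_8(x).
With y = sum_k a_k x^k, matching x^k gives (k+2)(k+1) a_{k+2} = 2(k - n) a_k = 2(k - 8) a_k. The right side vanishes at k = 8, so the series with the parity of 8 terminates at degree 8.
Standard normalization: leading coefficient of H_n is 2^n, so a_8 = 2^8 = 256. Work downward with a_k = (k+1)(k+2) a_{k+2} / (2(k - n)):
  a_6 = (7)(8)(256) / (2(6 - 8)) = 14336/(-4) = -3584
  a_4 = (5)(6)(-3584) / (2(4 - 8)) = -107520/(-8) = 13440
  a_2 = (3)(4)(13440) / (2(2 - 8)) = 161280/(-12) = -13440
  a_0 = (1)(2)(-13440) / (2(0 - 8)) = -26880/(-16) = 1680
Hence H_8(x) = 256 x^8 - 3584 x^6 + 13440 x^4 - 13440 x^2 + 1680.

H_8(x); series = 256 x^8 - 3584 x^6 + 13440 x^4 - 13440 x^2 + 1680


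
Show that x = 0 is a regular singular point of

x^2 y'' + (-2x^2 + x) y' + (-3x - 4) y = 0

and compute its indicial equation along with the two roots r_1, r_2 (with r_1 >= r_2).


Divide by x^2 to reach normal form y'' + P_1(x) y' + P_2(x) y = 0 with P_1(x) = -2 + 1/x and P_2(x) = -3/x - 4/x^2.
x = 0 is a singular point because the y'-coefficient -2 + 1/x has a pole at x = 0 and the y-coefficient -3/x - 4/x^2 has a pole at x = 0.
It is a regular singular point because x P_1(x) = p(x) = 1 - 2x and x^2 P_2(x) = q(x) = -3x - 4 are polynomials, hence analytic at x = 0.
p(0) = 1,  q(0) = -4.
Indicial equation: r(r-1) + p(0) r + q(0) = 0, i.e. r^2 + (p(0) - 1) r + q(0) = 0, i.e. r^2 - 4 = 0.
Discriminant: (0)^2 - 4(-4) = 16, so r = (0 ± 4)/2.
Solving: r_1 = 2, r_2 = -2.

indicial: r^2 - 4 = 0; roots r_1 = 2, r_2 = -2


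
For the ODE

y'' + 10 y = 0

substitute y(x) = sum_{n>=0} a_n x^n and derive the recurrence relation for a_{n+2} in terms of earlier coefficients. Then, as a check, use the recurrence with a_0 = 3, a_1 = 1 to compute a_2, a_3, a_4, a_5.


Substitute y = sum_n a_n x^n into y'' + (const) y = 0.
y''(x) = sum_{n>=0} (n+2)(n+1) a_{n+2} x^n.
The ODE becomes sum_n [(n+2)(n+1) a_{n+2} + 10 a_n] x^n = 0.
Setting each coefficient to zero gives the recurrence:
  (n+2)(n+1) a_{n+2} + 10 a_n = 0,
  a_{n+2} = -10 / ((n+1)(n+2)) a_n.

Check with a_0 = 3, a_1 = 1 (apply the recurrence for n = 0, 1, 2, 3): a_0 = 3, a_1 = 1, a_2 = -15, a_3 = -5/3, a_4 = 25/2, a_5 = 5/6.

a_{n+2} = -10/((n+1)(n+2)) * a_n; check: a_0 = 3, a_1 = 1, a_2 = -15, a_3 = -5/3, a_4 = 25/2, a_5 = 5/6


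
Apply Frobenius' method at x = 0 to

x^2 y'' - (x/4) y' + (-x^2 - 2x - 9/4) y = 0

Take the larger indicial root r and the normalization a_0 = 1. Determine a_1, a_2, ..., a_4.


Write in Frobenius form y'' + (p(x)/x) y' + (q(x)/x^2) y = 0:
  p(x) = -1/4,  q(x) = -x^2 - 2x - 9/4.
Indicial equation: r(r-1) + (-1/4) r + (-9/4) = 0 -> roots r_1 = 9/4, r_2 = -1.
Take r = r_1 = 9/4. Let y(x) = x^r sum_{n>=0} a_n x^n with a_0 = 1.
Substitute y = x^r sum a_n x^n and match x^{r+n}. The recurrence is
  D(n) a_n - 2 a_{n-1} - 1 a_{n-2} = 0,  where D(n) = (r+n)(r+n-1) + (-1/4)(r+n) + (-9/4).
  a_n = [2 a_{n-1} + 1 a_{n-2}] / D(n).
Since the indicial polynomial factors as (r - r_1)(r - r_2), D(n) = (r_1 + n - r_1)(r_1 + n - r_2) = n(n + 13/4).
Evaluating step by step (a_0 = 1):
  n = 1: D(1) = 1(1 + 13/4) = 17/4; numerator = 2(1) = 2; a_1 = (2)/(17/4) = 8/17
  n = 2: D(2) = 2(2 + 13/4) = 21/2; numerator = 2(8/17) + 1(1) = 33/17; a_2 = (33/17)/(21/2) = 22/119
  n = 3: D(3) = 3(3 + 13/4) = 75/4; numerator = 2(22/119) + 1(8/17) = 100/119; a_3 = (100/119)/(75/4) = 16/357
  n = 4: D(4) = 4(4 + 13/4) = 29; numerator = 2(16/357) + 1(22/119) = 14/51; a_4 = (14/51)/(29) = 14/1479

r = 9/4; a_0 = 1; a_1 = 8/17; a_2 = 22/119; a_3 = 16/357; a_4 = 14/1479


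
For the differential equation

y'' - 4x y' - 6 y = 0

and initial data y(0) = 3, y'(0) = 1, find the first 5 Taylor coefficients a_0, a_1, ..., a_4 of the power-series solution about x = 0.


Ansatz: y(x) = sum_{n>=0} a_n x^n, so y'(x) = sum_{n>=1} n a_n x^(n-1) and y''(x) = sum_{n>=2} n(n-1) a_n x^(n-2).
Substitute into P(x) y'' + Q(x) y' + R(x) y = 0 with P(x) = 1, Q(x) = -4x, R(x) = -6, and match powers of x.
Initial conditions: a_0 = 3, a_1 = 1.
Setting the coefficient of each power of x to zero and solving order by order (substituting the coefficients already found):
  x^0: 2 a_2 - 6 a_0 = 0  ->  2 a_2 = 6 a_0 = 18  ->  a_2 = 9
  x^1: 6 a_3 - 10 a_1 = 0  ->  6 a_3 = 10 a_1 = 10  ->  a_3 = 5/3
  x^2: 12 a_4 - 14 a_2 = 0  ->  12 a_4 = 14 a_2 = 126  ->  a_4 = 21/2
Truncated series: y(x) = 3 + x + 9 x^2 + (5/3) x^3 + (21/2) x^4 + O(x^5).

a_0 = 3; a_1 = 1; a_2 = 9; a_3 = 5/3; a_4 = 21/2


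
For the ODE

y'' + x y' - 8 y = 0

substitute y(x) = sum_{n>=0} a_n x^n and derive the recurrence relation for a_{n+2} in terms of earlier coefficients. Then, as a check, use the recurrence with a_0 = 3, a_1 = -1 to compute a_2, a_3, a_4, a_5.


Substitute y = sum_n a_n x^n.
y''(x) has coefficient (n+2)(n+1) a_{n+2} at x^n;
x y'(x) has coefficient n a_n at x^n (shift);
-8 y(x) has coefficient -8 a_n at x^n.
Matching x^n: (n+2)(n+1) a_{n+2} + (n - 8) a_n = 0.
Thus a_{n+2} = (-n + 8) / ((n+1)(n+2)) * a_n.

Check with a_0 = 3, a_1 = -1 (apply the recurrence for n = 0, 1, 2, 3): a_0 = 3, a_1 = -1, a_2 = 12, a_3 = -7/6, a_4 = 6, a_5 = -7/24.

a_(n+2) = (-n + 8) / ((n+1)(n+2)) * a_n; check: a_0 = 3, a_1 = -1, a_2 = 12, a_3 = -7/6, a_4 = 6, a_5 = -7/24


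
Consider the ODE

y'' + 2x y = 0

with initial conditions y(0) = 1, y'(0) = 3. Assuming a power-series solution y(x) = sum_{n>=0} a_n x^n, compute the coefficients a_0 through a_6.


Ansatz: y(x) = sum_{n>=0} a_n x^n, so y'(x) = sum_{n>=1} n a_n x^(n-1) and y''(x) = sum_{n>=2} n(n-1) a_n x^(n-2).
Substitute into P(x) y'' + Q(x) y' + R(x) y = 0 with P(x) = 1, Q(x) = 0, R(x) = 2x, and match powers of x.
Initial conditions: a_0 = 1, a_1 = 3.
Setting the coefficient of each power of x to zero and solving order by order (substituting the coefficients already found):
  x^0: 2 a_2 = 0  ->  a_2 = 0
  x^1: 6 a_3 + 2 a_0 = 0  ->  6 a_3 = -2 a_0 = -2  ->  a_3 = -1/3
  x^2: 12 a_4 + 2 a_1 = 0  ->  12 a_4 = -2 a_1 = -6  ->  a_4 = -1/2
  x^3: 20 a_5 + 2 a_2 = 0  ->  20 a_5 = -2 a_2 = 0  ->  a_5 = 0
  x^4: 30 a_6 + 2 a_3 = 0  ->  30 a_6 = -2 a_3 = 2/3  ->  a_6 = 1/45
Truncated series: y(x) = 1 + 3 x - (1/3) x^3 - (1/2) x^4 + (1/45) x^6 + O(x^7).

a_0 = 1; a_1 = 3; a_2 = 0; a_3 = -1/3; a_4 = -1/2; a_5 = 0; a_6 = 1/45


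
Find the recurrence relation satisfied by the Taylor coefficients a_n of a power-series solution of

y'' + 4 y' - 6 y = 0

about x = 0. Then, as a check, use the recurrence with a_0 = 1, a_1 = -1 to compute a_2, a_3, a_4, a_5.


Substitute y = sum_n a_n x^n.
y''(x) has coefficient (n+2)(n+1) a_{n+2} at x^n;
4 y'(x) has coefficient 4 (n+1) a_{n+1} at x^n;
-6 y(x) has coefficient -6 a_n at x^n.
Matching x^n: (n+2)(n+1) a_{n+2} + 4 (n+1) a_{n+1} - 6 a_n = 0.
Thus a_{n+2} = [-4 (n+1) a_{n+1} + 6 a_n] / ((n+1)(n+2)).

Check with a_0 = 1, a_1 = -1 (apply the recurrence for n = 0, 1, 2, 3): a_0 = 1, a_1 = -1, a_2 = 5, a_3 = -23/3, a_4 = 61/6, a_5 = -313/30.

a_(n+2) = [-4 (n+1) a_(n+1) + 6 a_n] / ((n+1)(n+2)); check: a_0 = 1, a_1 = -1, a_2 = 5, a_3 = -23/3, a_4 = 61/6, a_5 = -313/30


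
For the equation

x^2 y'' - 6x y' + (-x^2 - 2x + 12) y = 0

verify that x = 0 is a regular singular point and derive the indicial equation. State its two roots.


Divide by x^2 to reach normal form y'' + P_1(x) y' + P_2(x) y = 0 with P_1(x) = -6/x and P_2(x) = -1 - 2/x + 12/x^2.
x = 0 is a singular point because the y'-coefficient -6/x has a pole at x = 0 and the y-coefficient -1 - 2/x + 12/x^2 has a pole at x = 0.
It is a regular singular point because x P_1(x) = p(x) = -6 and x^2 P_2(x) = q(x) = -x^2 - 2x + 12 are polynomials, hence analytic at x = 0.
p(0) = -6,  q(0) = 12.
Indicial equation: r(r-1) + p(0) r + q(0) = 0, i.e. r^2 + (p(0) - 1) r + q(0) = 0, i.e. r^2 - 7 r + 12 = 0.
Discriminant: (-7)^2 - 4(12) = 1, so r = (7 ± 1)/2.
Solving: r_1 = 4, r_2 = 3.

indicial: r^2 - 7 r + 12 = 0; roots r_1 = 4, r_2 = 3


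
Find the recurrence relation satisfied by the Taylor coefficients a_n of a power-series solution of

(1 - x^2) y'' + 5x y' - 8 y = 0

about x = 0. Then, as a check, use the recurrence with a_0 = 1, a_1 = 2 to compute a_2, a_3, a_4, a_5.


Substitute y = sum_n a_n x^n.
(1 - 1 x^2) y'' contributes (n+2)(n+1) a_{n+2} - n(n-1) a_n at x^n.
5 x y'(x) contributes 5 n a_n at x^n.
-8 y(x) contributes -8 a_n at x^n.
Matching x^n: (n+2)(n+1) a_{n+2} + (-n(n-1) + 5 n - 8) a_n = 0.
Thus a_{n+2} = (n(n-1) - 5 n + 8) / ((n+1)(n+2)) * a_n.

Check with a_0 = 1, a_1 = 2 (apply the recurrence for n = 0, 1, 2, 3): a_0 = 1, a_1 = 2, a_2 = 4, a_3 = 1, a_4 = 0, a_5 = -1/20.

a_(n+2) = (n(n-1) - 5 n + 8) / ((n+1)(n+2)) * a_n; check: a_0 = 1, a_1 = 2, a_2 = 4, a_3 = 1, a_4 = 0, a_5 = -1/20


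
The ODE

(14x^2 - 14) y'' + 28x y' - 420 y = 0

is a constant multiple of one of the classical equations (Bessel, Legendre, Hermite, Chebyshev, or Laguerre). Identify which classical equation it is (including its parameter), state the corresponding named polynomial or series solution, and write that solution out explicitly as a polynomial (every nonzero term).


All three coefficients share the factor -14; dividing through by -14 gives  (1 - x^2) y'' - 2x y' + 30 y = 0.
This matches the Legendre equation (1 - x^2) y'' - 2x y' + n(n+1) y = 0 (note the -2x y' term) with n(n+1) = 30, so n = 5; the polynomial solution is P_5(x).
With y = sum_k a_k x^k, matching x^k gives (k+2)(k+1) a_{k+2} = [k(k+1) - n(n+1)] a_k = (k - 5)(k + 6) a_k. The right side vanishes at k = 5, so the series with the parity of 5 terminates at degree 5.
Standard normalization (P_n(1) = 1): leading coefficient (2n)!/(2^n (n!)^2) = 3628800/(32*14400) = 63/8, so a_5 = 63/8. Work downward with a_k = (k+1)(k+2) a_{k+2} / ((k - 5)(k + 6)):
  a_3 = (4)(5)(63/8) / ((3 - 5)(3 + 6)) = (315/2)/(-18) = -35/4
  a_1 = (2)(3)(-35/4) / ((1 - 5)(1 + 6)) = (-105/2)/(-28) = 15/8
Hence P_5(x) = 63 x^5/8 - 35 x^3/4 + 15 x/8.

P_5(x); series = 63 x^5/8 - 35 x^3/4 + 15 x/8


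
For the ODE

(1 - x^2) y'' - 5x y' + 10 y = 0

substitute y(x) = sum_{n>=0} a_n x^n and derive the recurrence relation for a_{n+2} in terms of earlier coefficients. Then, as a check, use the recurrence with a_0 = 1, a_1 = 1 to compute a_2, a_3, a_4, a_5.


Substitute y = sum_n a_n x^n.
(1 - 1 x^2) y'' contributes (n+2)(n+1) a_{n+2} - n(n-1) a_n at x^n.
-5 x y'(x) contributes -5 n a_n at x^n.
10 y(x) contributes 10 a_n at x^n.
Matching x^n: (n+2)(n+1) a_{n+2} + (-n(n-1) - 5 n + 10) a_n = 0.
Thus a_{n+2} = (n(n-1) + 5 n - 10) / ((n+1)(n+2)) * a_n.

Check with a_0 = 1, a_1 = 1 (apply the recurrence for n = 0, 1, 2, 3): a_0 = 1, a_1 = 1, a_2 = -5, a_3 = -5/6, a_4 = -5/6, a_5 = -11/24.

a_(n+2) = (n(n-1) + 5 n - 10) / ((n+1)(n+2)) * a_n; check: a_0 = 1, a_1 = 1, a_2 = -5, a_3 = -5/6, a_4 = -5/6, a_5 = -11/24


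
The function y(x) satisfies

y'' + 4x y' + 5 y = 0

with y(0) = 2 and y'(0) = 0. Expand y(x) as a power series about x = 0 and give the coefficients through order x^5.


Ansatz: y(x) = sum_{n>=0} a_n x^n, so y'(x) = sum_{n>=1} n a_n x^(n-1) and y''(x) = sum_{n>=2} n(n-1) a_n x^(n-2).
Substitute into P(x) y'' + Q(x) y' + R(x) y = 0 with P(x) = 1, Q(x) = 4x, R(x) = 5, and match powers of x.
Initial conditions: a_0 = 2, a_1 = 0.
Setting the coefficient of each power of x to zero and solving order by order (substituting the coefficients already found):
  x^0: 2 a_2 + 5 a_0 = 0  ->  2 a_2 = -5 a_0 = -10  ->  a_2 = -5
  x^1: 6 a_3 + 9 a_1 = 0  ->  6 a_3 = -9 a_1 = 0  ->  a_3 = 0
  x^2: 12 a_4 + 13 a_2 = 0  ->  12 a_4 = -13 a_2 = 65  ->  a_4 = 65/12
  x^3: 20 a_5 + 17 a_3 = 0  ->  20 a_5 = -17 a_3 = 0  ->  a_5 = 0
Truncated series: y(x) = 2 - 5 x^2 + (65/12) x^4 + O(x^6).

a_0 = 2; a_1 = 0; a_2 = -5; a_3 = 0; a_4 = 65/12; a_5 = 0


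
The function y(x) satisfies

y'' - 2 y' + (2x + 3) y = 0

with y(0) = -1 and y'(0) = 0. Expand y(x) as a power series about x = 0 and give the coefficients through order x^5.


Ansatz: y(x) = sum_{n>=0} a_n x^n, so y'(x) = sum_{n>=1} n a_n x^(n-1) and y''(x) = sum_{n>=2} n(n-1) a_n x^(n-2).
Substitute into P(x) y'' + Q(x) y' + R(x) y = 0 with P(x) = 1, Q(x) = -2, R(x) = 2x + 3, and match powers of x.
Initial conditions: a_0 = -1, a_1 = 0.
Setting the coefficient of each power of x to zero and solving order by order (substituting the coefficients already found):
  x^0: 2 a_2 - 2 a_1 + 3 a_0 = 0  ->  2 a_2 = 2 a_1 - 3 a_0 = 3  ->  a_2 = 3/2
  x^1: 6 a_3 - 4 a_2 + 3 a_1 + 2 a_0 = 0  ->  6 a_3 = 4 a_2 - 3 a_1 - 2 a_0 = 8  ->  a_3 = 4/3
  x^2: 12 a_4 - 6 a_3 + 3 a_2 + 2 a_1 = 0  ->  12 a_4 = 6 a_3 - 3 a_2 - 2 a_1 = 7/2  ->  a_4 = 7/24
  x^3: 20 a_5 - 8 a_4 + 3 a_3 + 2 a_2 = 0  ->  20 a_5 = 8 a_4 - 3 a_3 - 2 a_2 = -14/3  ->  a_5 = -7/30
Truncated series: y(x) = -1 + (3/2) x^2 + (4/3) x^3 + (7/24) x^4 - (7/30) x^5 + O(x^6).

a_0 = -1; a_1 = 0; a_2 = 3/2; a_3 = 4/3; a_4 = 7/24; a_5 = -7/30


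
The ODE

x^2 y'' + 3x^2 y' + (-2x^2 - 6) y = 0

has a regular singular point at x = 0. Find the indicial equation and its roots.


Divide by x^2 to reach normal form y'' + P_1(x) y' + P_2(x) y = 0 with P_1(x) = 3 and P_2(x) = -2 - 6/x^2.
x = 0 is a singular point because the y-coefficient -2 - 6/x^2 has a pole at x = 0.
It is a regular singular point because x P_1(x) = p(x) = 3x and x^2 P_2(x) = q(x) = -2x^2 - 6 are polynomials, hence analytic at x = 0.
p(0) = 0,  q(0) = -6.
Indicial equation: r(r-1) + p(0) r + q(0) = 0, i.e. r^2 + (p(0) - 1) r + q(0) = 0, i.e. r^2 - 1 r - 6 = 0.
Discriminant: (-1)^2 - 4(-6) = 25, so r = (1 ± 5)/2.
Solving: r_1 = 3, r_2 = -2.

indicial: r^2 - 1 r - 6 = 0; roots r_1 = 3, r_2 = -2


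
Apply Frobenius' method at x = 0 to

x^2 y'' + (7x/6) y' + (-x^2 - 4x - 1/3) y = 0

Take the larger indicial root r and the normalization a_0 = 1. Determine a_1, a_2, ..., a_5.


Write in Frobenius form y'' + (p(x)/x) y' + (q(x)/x^2) y = 0:
  p(x) = 7/6,  q(x) = -x^2 - 4x - 1/3.
Indicial equation: r(r-1) + (7/6) r + (-1/3) = 0 -> roots r_1 = 1/2, r_2 = -2/3.
Take r = r_1 = 1/2. Let y(x) = x^r sum_{n>=0} a_n x^n with a_0 = 1.
Substitute y = x^r sum a_n x^n and match x^{r+n}. The recurrence is
  D(n) a_n - 4 a_{n-1} - 1 a_{n-2} = 0,  where D(n) = (r+n)(r+n-1) + (7/6)(r+n) + (-1/3).
  a_n = [4 a_{n-1} + 1 a_{n-2}] / D(n).
Since the indicial polynomial factors as (r - r_1)(r - r_2), D(n) = (r_1 + n - r_1)(r_1 + n - r_2) = n(n + 7/6).
Evaluating step by step (a_0 = 1):
  n = 1: D(1) = 1(1 + 7/6) = 13/6; numerator = 4(1) = 4; a_1 = (4)/(13/6) = 24/13
  n = 2: D(2) = 2(2 + 7/6) = 19/3; numerator = 4(24/13) + 1(1) = 109/13; a_2 = (109/13)/(19/3) = 327/247
  n = 3: D(3) = 3(3 + 7/6) = 25/2; numerator = 4(327/247) + 1(24/13) = 1764/247; a_3 = (1764/247)/(25/2) = 3528/6175
  n = 4: D(4) = 4(4 + 7/6) = 62/3; numerator = 4(3528/6175) + 1(327/247) = 1173/325; a_4 = (1173/325)/(62/3) = 3519/20150
  n = 5: D(5) = 5(5 + 7/6) = 185/6; numerator = 4(3519/20150) + 1(3528/6175) = 48618/38285; a_5 = (48618/38285)/(185/6) = 7884/191425

r = 1/2; a_0 = 1; a_1 = 24/13; a_2 = 327/247; a_3 = 3528/6175; a_4 = 3519/20150; a_5 = 7884/191425


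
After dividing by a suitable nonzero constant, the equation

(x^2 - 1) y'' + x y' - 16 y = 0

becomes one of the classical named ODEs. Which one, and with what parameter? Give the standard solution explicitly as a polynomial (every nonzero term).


All three coefficients share the factor -1; dividing through by -1 gives  (1 - x^2) y'' - x y' + 16 y = 0.
This matches the Chebyshev equation (1 - x^2) y'' - x y' + n^2 y = 0 (note the -x y' term, not -2x y') with n^2 = 16, so n = 4; the polynomial solution is T_4(x).
With y = sum_k a_k x^k, matching x^k gives (k+2)(k+1) a_{k+2} = (k^2 - n^2) a_k = (k - 4)(k + 4) a_k. The right side vanishes at k = 4, so the series with the parity of 4 terminates at degree 4.
Standard normalization: leading coefficient of T_n is 2^(n-1), so a_4 = 2^3 = 8. Work downward with a_k = (k+1)(k+2) a_{k+2} / ((k - 4)(k + 4)):
  a_2 = (3)(4)(8) / ((2 - 4)(2 + 4)) = 96/(-12) = -8
  a_0 = (1)(2)(-8) / ((0 - 4)(0 + 4)) = -16/(-16) = 1
Hence T_4(x) = 8 x^4 - 8 x^2 + 1.

T_4(x); series = 8 x^4 - 8 x^2 + 1


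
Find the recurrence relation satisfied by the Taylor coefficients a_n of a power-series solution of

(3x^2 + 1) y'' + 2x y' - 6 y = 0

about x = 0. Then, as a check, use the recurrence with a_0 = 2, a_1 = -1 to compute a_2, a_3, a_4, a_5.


Substitute y = sum_n a_n x^n.
(1 + 3 x^2) y'' contributes (n+2)(n+1) a_{n+2} + 3 n(n-1) a_n at x^n.
2 x y'(x) contributes 2 n a_n at x^n.
-6 y(x) contributes -6 a_n at x^n.
Matching x^n: (n+2)(n+1) a_{n+2} + (3 n(n-1) + 2 n - 6) a_n = 0.
Thus a_{n+2} = (-3 n(n-1) - 2 n + 6) / ((n+1)(n+2)) * a_n.

Check with a_0 = 2, a_1 = -1 (apply the recurrence for n = 0, 1, 2, 3): a_0 = 2, a_1 = -1, a_2 = 6, a_3 = -2/3, a_4 = -2, a_5 = 3/5.

a_(n+2) = (-3 n(n-1) - 2 n + 6) / ((n+1)(n+2)) * a_n; check: a_0 = 2, a_1 = -1, a_2 = 6, a_3 = -2/3, a_4 = -2, a_5 = 3/5


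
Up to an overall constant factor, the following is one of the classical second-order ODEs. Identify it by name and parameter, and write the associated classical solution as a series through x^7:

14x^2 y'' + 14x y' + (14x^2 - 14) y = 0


All three coefficients share the factor 14; dividing through by 14 gives  x^2 y'' + x y' + (x^2 - 1) y = 0.
This matches the Bessel equation x^2 y'' + x y' + (x^2 - nu^2) y = 0 with nu^2 = 1, so nu = 1; the solution bounded at x = 0 is J_1(x).
Frobenius at x = 0: indicial roots ±nu; for r = nu the recurrence k(k + 2nu) c_k = -c_{k-2} gives the standard series J_nu(x) = sum_{k>=0} (-1)^k / (k! (k+nu)!) (x/2)^(2k+nu). Evaluate the first 4 terms:
  k = 0: (-1)^0 / (0! * 1! * 2^1) x^1 = 1/(1*1*2) x^1 = (1/2) x^1
  k = 1: (-1)^1 / (1! * 2! * 2^3) x^3 = -1/(1*2*8) x^3 = (-1/16) x^3
  k = 2: (-1)^2 / (2! * 3! * 2^5) x^5 = 1/(2*6*32) x^5 = (1/384) x^5
  k = 3: (-1)^3 / (3! * 4! * 2^7) x^7 = -1/(6*24*128) x^7 = (-1/18432) x^7
Hence J_1(x) = -x^7/18432 + x^5/384 - x^3/16 + x/2 + ....

J_1(x); series = -x^7/18432 + x^5/384 - x^3/16 + x/2


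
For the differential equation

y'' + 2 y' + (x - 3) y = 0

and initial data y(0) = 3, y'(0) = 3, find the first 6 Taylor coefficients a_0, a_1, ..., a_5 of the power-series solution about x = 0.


Ansatz: y(x) = sum_{n>=0} a_n x^n, so y'(x) = sum_{n>=1} n a_n x^(n-1) and y''(x) = sum_{n>=2} n(n-1) a_n x^(n-2).
Substitute into P(x) y'' + Q(x) y' + R(x) y = 0 with P(x) = 1, Q(x) = 2, R(x) = x - 3, and match powers of x.
Initial conditions: a_0 = 3, a_1 = 3.
Setting the coefficient of each power of x to zero and solving order by order (substituting the coefficients already found):
  x^0: 2 a_2 + 2 a_1 - 3 a_0 = 0  ->  2 a_2 = -2 a_1 + 3 a_0 = 3  ->  a_2 = 3/2
  x^1: 6 a_3 + 4 a_2 - 3 a_1 + a_0 = 0  ->  6 a_3 = -4 a_2 + 3 a_1 - a_0 = 0  ->  a_3 = 0
  x^2: 12 a_4 + 6 a_3 - 3 a_2 + a_1 = 0  ->  12 a_4 = -6 a_3 + 3 a_2 - a_1 = 3/2  ->  a_4 = 1/8
  x^3: 20 a_5 + 8 a_4 - 3 a_3 + a_2 = 0  ->  20 a_5 = -8 a_4 + 3 a_3 - a_2 = -5/2  ->  a_5 = -1/8
Truncated series: y(x) = 3 + 3 x + (3/2) x^2 + (1/8) x^4 - (1/8) x^5 + O(x^6).

a_0 = 3; a_1 = 3; a_2 = 3/2; a_3 = 0; a_4 = 1/8; a_5 = -1/8


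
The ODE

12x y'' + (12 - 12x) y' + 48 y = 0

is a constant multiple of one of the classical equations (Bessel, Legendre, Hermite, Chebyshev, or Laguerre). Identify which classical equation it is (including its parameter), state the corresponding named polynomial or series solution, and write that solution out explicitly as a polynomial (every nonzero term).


All three coefficients share the factor 12; dividing through by 12 gives  x y'' + (1 - x) y' + 4 y = 0.
This matches the Laguerre equation x y'' + (1 - x) y' + n y = 0 with n = 4; the polynomial solution is L_4(x).
With y = sum_k a_k x^k, matching x^k gives (k+1)k a_{k+1} + (k+1) a_{k+1} - k a_k + n a_k = 0, i.e. (k+1)^2 a_{k+1} = (k - n) a_k = (k - 4) a_k. The right side vanishes at k = 4, so the series terminates at degree 4.
Standard normalization L_n(0) = 1 gives a_0 = 1. Work upward with a_{k+1} = (k - 4) a_k / (k+1)^2:
  a_1 = (0 - 4)(1) / 1^2 = -4/1 = -4
  a_2 = (1 - 4)(-4) / 2^2 = 12/4 = 3
  a_3 = (2 - 4)(3) / 3^2 = -6/9 = -2/3
  a_4 = (3 - 4)(-2/3) / 4^2 = (2/3)/16 = 1/24
Hence L_4(x) = x^4/24 - 2 x^3/3 + 3 x^2 - 4 x + 1.

L_4(x); series = x^4/24 - 2 x^3/3 + 3 x^2 - 4 x + 1


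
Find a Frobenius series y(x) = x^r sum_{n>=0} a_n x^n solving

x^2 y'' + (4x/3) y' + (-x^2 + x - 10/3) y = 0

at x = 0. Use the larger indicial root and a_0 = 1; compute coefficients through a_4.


Write in Frobenius form y'' + (p(x)/x) y' + (q(x)/x^2) y = 0:
  p(x) = 4/3,  q(x) = -x^2 + x - 10/3.
Indicial equation: r(r-1) + (4/3) r + (-10/3) = 0 -> roots r_1 = 5/3, r_2 = -2.
Take r = r_1 = 5/3. Let y(x) = x^r sum_{n>=0} a_n x^n with a_0 = 1.
Substitute y = x^r sum a_n x^n and match x^{r+n}. The recurrence is
  D(n) a_n + 1 a_{n-1} - 1 a_{n-2} = 0,  where D(n) = (r+n)(r+n-1) + (4/3)(r+n) + (-10/3).
  a_n = [-1 a_{n-1} + 1 a_{n-2}] / D(n).
Since the indicial polynomial factors as (r - r_1)(r - r_2), D(n) = (r_1 + n - r_1)(r_1 + n - r_2) = n(n + 11/3).
Evaluating step by step (a_0 = 1):
  n = 1: D(1) = 1(1 + 11/3) = 14/3; numerator = -1(1) = -1; a_1 = (-1)/(14/3) = -3/14
  n = 2: D(2) = 2(2 + 11/3) = 34/3; numerator = -1(-3/14) + 1(1) = 17/14; a_2 = (17/14)/(34/3) = 3/28
  n = 3: D(3) = 3(3 + 11/3) = 20; numerator = -1(3/28) + 1(-3/14) = -9/28; a_3 = (-9/28)/(20) = -9/560
  n = 4: D(4) = 4(4 + 11/3) = 92/3; numerator = -1(-9/560) + 1(3/28) = 69/560; a_4 = (69/560)/(92/3) = 9/2240

r = 5/3; a_0 = 1; a_1 = -3/14; a_2 = 3/28; a_3 = -9/560; a_4 = 9/2240


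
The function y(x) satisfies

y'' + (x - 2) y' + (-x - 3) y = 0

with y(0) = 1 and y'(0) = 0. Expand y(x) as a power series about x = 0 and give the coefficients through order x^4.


Ansatz: y(x) = sum_{n>=0} a_n x^n, so y'(x) = sum_{n>=1} n a_n x^(n-1) and y''(x) = sum_{n>=2} n(n-1) a_n x^(n-2).
Substitute into P(x) y'' + Q(x) y' + R(x) y = 0 with P(x) = 1, Q(x) = x - 2, R(x) = -x - 3, and match powers of x.
Initial conditions: a_0 = 1, a_1 = 0.
Setting the coefficient of each power of x to zero and solving order by order (substituting the coefficients already found):
  x^0: 2 a_2 - 2 a_1 - 3 a_0 = 0  ->  2 a_2 = 2 a_1 + 3 a_0 = 3  ->  a_2 = 3/2
  x^1: 6 a_3 - 4 a_2 - 2 a_1 - a_0 = 0  ->  6 a_3 = 4 a_2 + 2 a_1 + a_0 = 7  ->  a_3 = 7/6
  x^2: 12 a_4 - 6 a_3 - a_2 - a_1 = 0  ->  12 a_4 = 6 a_3 + a_2 + a_1 = 17/2  ->  a_4 = 17/24
Truncated series: y(x) = 1 + (3/2) x^2 + (7/6) x^3 + (17/24) x^4 + O(x^5).

a_0 = 1; a_1 = 0; a_2 = 3/2; a_3 = 7/6; a_4 = 17/24


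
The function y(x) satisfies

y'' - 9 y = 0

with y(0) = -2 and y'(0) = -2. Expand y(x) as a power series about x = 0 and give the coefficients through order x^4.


Ansatz: y(x) = sum_{n>=0} a_n x^n, so y'(x) = sum_{n>=1} n a_n x^(n-1) and y''(x) = sum_{n>=2} n(n-1) a_n x^(n-2).
Substitute into P(x) y'' + Q(x) y' + R(x) y = 0 with P(x) = 1, Q(x) = 0, R(x) = -9, and match powers of x.
Initial conditions: a_0 = -2, a_1 = -2.
Setting the coefficient of each power of x to zero and solving order by order (substituting the coefficients already found):
  x^0: 2 a_2 - 9 a_0 = 0  ->  2 a_2 = 9 a_0 = -18  ->  a_2 = -9
  x^1: 6 a_3 - 9 a_1 = 0  ->  6 a_3 = 9 a_1 = -18  ->  a_3 = -3
  x^2: 12 a_4 - 9 a_2 = 0  ->  12 a_4 = 9 a_2 = -81  ->  a_4 = -27/4
Truncated series: y(x) = -2 - 2 x - 9 x^2 - 3 x^3 - (27/4) x^4 + O(x^5).

a_0 = -2; a_1 = -2; a_2 = -9; a_3 = -3; a_4 = -27/4


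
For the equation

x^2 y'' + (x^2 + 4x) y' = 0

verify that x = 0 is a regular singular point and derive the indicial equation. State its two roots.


Divide by x^2 to reach normal form y'' + P_1(x) y' + P_2(x) y = 0 with P_1(x) = 1 + 4/x and P_2(x) = 0.
x = 0 is a singular point because the y'-coefficient 1 + 4/x has a pole at x = 0.
It is a regular singular point because x P_1(x) = p(x) = x + 4 and x^2 P_2(x) = q(x) = 0 are polynomials, hence analytic at x = 0.
p(0) = 4,  q(0) = 0.
Indicial equation: r(r-1) + p(0) r + q(0) = 0, i.e. r^2 + (p(0) - 1) r + q(0) = 0, i.e. r^2 + 3 r = 0.
Discriminant: (3)^2 - 4(0) = 9, so r = (-3 ± 3)/2.
Solving: r_1 = 0, r_2 = -3.

indicial: r^2 + 3 r = 0; roots r_1 = 0, r_2 = -3


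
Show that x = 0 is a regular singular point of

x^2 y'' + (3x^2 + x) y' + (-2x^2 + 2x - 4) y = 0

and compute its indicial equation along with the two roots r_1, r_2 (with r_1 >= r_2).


Divide by x^2 to reach normal form y'' + P_1(x) y' + P_2(x) y = 0 with P_1(x) = 3 + 1/x and P_2(x) = -2 + 2/x - 4/x^2.
x = 0 is a singular point because the y'-coefficient 3 + 1/x has a pole at x = 0 and the y-coefficient -2 + 2/x - 4/x^2 has a pole at x = 0.
It is a regular singular point because x P_1(x) = p(x) = 3x + 1 and x^2 P_2(x) = q(x) = -2x^2 + 2x - 4 are polynomials, hence analytic at x = 0.
p(0) = 1,  q(0) = -4.
Indicial equation: r(r-1) + p(0) r + q(0) = 0, i.e. r^2 + (p(0) - 1) r + q(0) = 0, i.e. r^2 - 4 = 0.
Discriminant: (0)^2 - 4(-4) = 16, so r = (0 ± 4)/2.
Solving: r_1 = 2, r_2 = -2.

indicial: r^2 - 4 = 0; roots r_1 = 2, r_2 = -2


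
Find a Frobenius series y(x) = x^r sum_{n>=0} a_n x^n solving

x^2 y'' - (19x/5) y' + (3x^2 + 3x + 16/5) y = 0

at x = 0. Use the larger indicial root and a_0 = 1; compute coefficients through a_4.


Write in Frobenius form y'' + (p(x)/x) y' + (q(x)/x^2) y = 0:
  p(x) = -19/5,  q(x) = 3x^2 + 3x + 16/5.
Indicial equation: r(r-1) + (-19/5) r + (16/5) = 0 -> roots r_1 = 4, r_2 = 4/5.
Take r = r_1 = 4. Let y(x) = x^r sum_{n>=0} a_n x^n with a_0 = 1.
Substitute y = x^r sum a_n x^n and match x^{r+n}. The recurrence is
  D(n) a_n + 3 a_{n-1} + 3 a_{n-2} = 0,  where D(n) = (r+n)(r+n-1) + (-19/5)(r+n) + (16/5).
  a_n = [-3 a_{n-1} - 3 a_{n-2}] / D(n).
Since the indicial polynomial factors as (r - r_1)(r - r_2), D(n) = (r_1 + n - r_1)(r_1 + n - r_2) = n(n + 16/5).
Evaluating step by step (a_0 = 1):
  n = 1: D(1) = 1(1 + 16/5) = 21/5; numerator = -3(1) = -3; a_1 = (-3)/(21/5) = -5/7
  n = 2: D(2) = 2(2 + 16/5) = 52/5; numerator = -3(-5/7) - 3(1) = -6/7; a_2 = (-6/7)/(52/5) = -15/182
  n = 3: D(3) = 3(3 + 16/5) = 93/5; numerator = -3(-15/182) - 3(-5/7) = 435/182; a_3 = (435/182)/(93/5) = 725/5642
  n = 4: D(4) = 4(4 + 16/5) = 144/5; numerator = -3(725/5642) - 3(-15/182) = -30/217; a_4 = (-30/217)/(144/5) = -25/5208

r = 4; a_0 = 1; a_1 = -5/7; a_2 = -15/182; a_3 = 725/5642; a_4 = -25/5208


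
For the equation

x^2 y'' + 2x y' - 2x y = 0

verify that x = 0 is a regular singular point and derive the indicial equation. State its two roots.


Divide by x^2 to reach normal form y'' + P_1(x) y' + P_2(x) y = 0 with P_1(x) = 2/x and P_2(x) = -2/x.
x = 0 is a singular point because the y'-coefficient 2/x has a pole at x = 0 and the y-coefficient -2/x has a pole at x = 0.
It is a regular singular point because x P_1(x) = p(x) = 2 and x^2 P_2(x) = q(x) = -2x are polynomials, hence analytic at x = 0.
p(0) = 2,  q(0) = 0.
Indicial equation: r(r-1) + p(0) r + q(0) = 0, i.e. r^2 + (p(0) - 1) r + q(0) = 0, i.e. r^2 + 1 r = 0.
Discriminant: (1)^2 - 4(0) = 1, so r = (-1 ± 1)/2.
Solving: r_1 = 0, r_2 = -1.

indicial: r^2 + 1 r = 0; roots r_1 = 0, r_2 = -1


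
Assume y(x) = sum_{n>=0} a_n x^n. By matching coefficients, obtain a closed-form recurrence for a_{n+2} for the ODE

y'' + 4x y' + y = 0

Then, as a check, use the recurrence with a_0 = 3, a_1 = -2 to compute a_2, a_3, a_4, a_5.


Substitute y = sum_n a_n x^n.
y''(x) has coefficient (n+2)(n+1) a_{n+2} at x^n;
4 x y'(x) has coefficient 4 n a_n at x^n (shift);
y(x) has coefficient 1 a_n at x^n.
Matching x^n: (n+2)(n+1) a_{n+2} + (4n + 1) a_n = 0.
Thus a_{n+2} = (-4n - 1) / ((n+1)(n+2)) * a_n.

Check with a_0 = 3, a_1 = -2 (apply the recurrence for n = 0, 1, 2, 3): a_0 = 3, a_1 = -2, a_2 = -3/2, a_3 = 5/3, a_4 = 9/8, a_5 = -13/12.

a_(n+2) = (-4n - 1) / ((n+1)(n+2)) * a_n; check: a_0 = 3, a_1 = -2, a_2 = -3/2, a_3 = 5/3, a_4 = 9/8, a_5 = -13/12


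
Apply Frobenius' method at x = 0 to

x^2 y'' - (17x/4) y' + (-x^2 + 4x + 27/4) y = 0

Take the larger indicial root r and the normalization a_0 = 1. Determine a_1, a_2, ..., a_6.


Write in Frobenius form y'' + (p(x)/x) y' + (q(x)/x^2) y = 0:
  p(x) = -17/4,  q(x) = -x^2 + 4x + 27/4.
Indicial equation: r(r-1) + (-17/4) r + (27/4) = 0 -> roots r_1 = 3, r_2 = 9/4.
Take r = r_1 = 3. Let y(x) = x^r sum_{n>=0} a_n x^n with a_0 = 1.
Substitute y = x^r sum a_n x^n and match x^{r+n}. The recurrence is
  D(n) a_n + 4 a_{n-1} - 1 a_{n-2} = 0,  where D(n) = (r+n)(r+n-1) + (-17/4)(r+n) + (27/4).
  a_n = [-4 a_{n-1} + 1 a_{n-2}] / D(n).
Since the indicial polynomial factors as (r - r_1)(r - r_2), D(n) = (r_1 + n - r_1)(r_1 + n - r_2) = n(n + 3/4).
Evaluating step by step (a_0 = 1):
  n = 1: D(1) = 1(1 + 3/4) = 7/4; numerator = -4(1) = -4; a_1 = (-4)/(7/4) = -16/7
  n = 2: D(2) = 2(2 + 3/4) = 11/2; numerator = -4(-16/7) + 1(1) = 71/7; a_2 = (71/7)/(11/2) = 142/77
  n = 3: D(3) = 3(3 + 3/4) = 45/4; numerator = -4(142/77) + 1(-16/7) = -744/77; a_3 = (-744/77)/(45/4) = -992/1155
  n = 4: D(4) = 4(4 + 3/4) = 19; numerator = -4(-992/1155) + 1(142/77) = 6098/1155; a_4 = (6098/1155)/(19) = 6098/21945
  n = 5: D(5) = 5(5 + 3/4) = 115/4; numerator = -4(6098/21945) + 1(-992/1155) = -8648/4389; a_5 = (-8648/4389)/(115/4) = -1504/21945
  n = 6: D(6) = 6(6 + 3/4) = 81/2; numerator = -4(-1504/21945) + 1(6098/21945) = 4038/7315; a_6 = (4038/7315)/(81/2) = 2692/197505

r = 3; a_0 = 1; a_1 = -16/7; a_2 = 142/77; a_3 = -992/1155; a_4 = 6098/21945; a_5 = -1504/21945; a_6 = 2692/197505


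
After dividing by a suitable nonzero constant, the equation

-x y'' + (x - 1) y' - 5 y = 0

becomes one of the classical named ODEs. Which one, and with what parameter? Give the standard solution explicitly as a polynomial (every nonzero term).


All three coefficients share the factor -1; dividing through by -1 gives  x y'' + (1 - x) y' + 5 y = 0.
This matches the Laguerre equation x y'' + (1 - x) y' + n y = 0 with n = 5; the polynomial solution is L_5(x).
With y = sum_k a_k x^k, matching x^k gives (k+1)k a_{k+1} + (k+1) a_{k+1} - k a_k + n a_k = 0, i.e. (k+1)^2 a_{k+1} = (k - n) a_k = (k - 5) a_k. The right side vanishes at k = 5, so the series terminates at degree 5.
Standard normalization L_n(0) = 1 gives a_0 = 1. Work upward with a_{k+1} = (k - 5) a_k / (k+1)^2:
  a_1 = (0 - 5)(1) / 1^2 = -5/1 = -5
  a_2 = (1 - 5)(-5) / 2^2 = 20/4 = 5
  a_3 = (2 - 5)(5) / 3^2 = -15/9 = -5/3
  a_4 = (3 - 5)(-5/3) / 4^2 = (10/3)/16 = 5/24
  a_5 = (4 - 5)(5/24) / 5^2 = (-5/24)/25 = -1/120
Hence L_5(x) = -x^5/120 + 5 x^4/24 - 5 x^3/3 + 5 x^2 - 5 x + 1.

L_5(x); series = -x^5/120 + 5 x^4/24 - 5 x^3/3 + 5 x^2 - 5 x + 1


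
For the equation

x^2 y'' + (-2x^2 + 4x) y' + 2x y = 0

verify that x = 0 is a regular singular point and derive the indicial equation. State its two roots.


Divide by x^2 to reach normal form y'' + P_1(x) y' + P_2(x) y = 0 with P_1(x) = -2 + 4/x and P_2(x) = 2/x.
x = 0 is a singular point because the y'-coefficient -2 + 4/x has a pole at x = 0 and the y-coefficient 2/x has a pole at x = 0.
It is a regular singular point because x P_1(x) = p(x) = 4 - 2x and x^2 P_2(x) = q(x) = 2x are polynomials, hence analytic at x = 0.
p(0) = 4,  q(0) = 0.
Indicial equation: r(r-1) + p(0) r + q(0) = 0, i.e. r^2 + (p(0) - 1) r + q(0) = 0, i.e. r^2 + 3 r = 0.
Discriminant: (3)^2 - 4(0) = 9, so r = (-3 ± 3)/2.
Solving: r_1 = 0, r_2 = -3.

indicial: r^2 + 3 r = 0; roots r_1 = 0, r_2 = -3


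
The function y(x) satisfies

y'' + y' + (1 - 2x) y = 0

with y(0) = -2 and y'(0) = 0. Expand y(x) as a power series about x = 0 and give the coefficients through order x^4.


Ansatz: y(x) = sum_{n>=0} a_n x^n, so y'(x) = sum_{n>=1} n a_n x^(n-1) and y''(x) = sum_{n>=2} n(n-1) a_n x^(n-2).
Substitute into P(x) y'' + Q(x) y' + R(x) y = 0 with P(x) = 1, Q(x) = 1, R(x) = 1 - 2x, and match powers of x.
Initial conditions: a_0 = -2, a_1 = 0.
Setting the coefficient of each power of x to zero and solving order by order (substituting the coefficients already found):
  x^0: 2 a_2 + a_1 + a_0 = 0  ->  2 a_2 = -a_1 - a_0 = 2  ->  a_2 = 1
  x^1: 6 a_3 + 2 a_2 + a_1 - 2 a_0 = 0  ->  6 a_3 = -2 a_2 - a_1 + 2 a_0 = -6  ->  a_3 = -1
  x^2: 12 a_4 + 3 a_3 + a_2 - 2 a_1 = 0  ->  12 a_4 = -3 a_3 - a_2 + 2 a_1 = 2  ->  a_4 = 1/6
Truncated series: y(x) = -2 + x^2 - x^3 + (1/6) x^4 + O(x^5).

a_0 = -2; a_1 = 0; a_2 = 1; a_3 = -1; a_4 = 1/6


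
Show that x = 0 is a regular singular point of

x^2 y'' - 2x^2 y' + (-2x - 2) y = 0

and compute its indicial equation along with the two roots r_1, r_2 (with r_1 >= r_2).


Divide by x^2 to reach normal form y'' + P_1(x) y' + P_2(x) y = 0 with P_1(x) = -2 and P_2(x) = -2/x - 2/x^2.
x = 0 is a singular point because the y-coefficient -2/x - 2/x^2 has a pole at x = 0.
It is a regular singular point because x P_1(x) = p(x) = -2x and x^2 P_2(x) = q(x) = -2x - 2 are polynomials, hence analytic at x = 0.
p(0) = 0,  q(0) = -2.
Indicial equation: r(r-1) + p(0) r + q(0) = 0, i.e. r^2 + (p(0) - 1) r + q(0) = 0, i.e. r^2 - 1 r - 2 = 0.
Discriminant: (-1)^2 - 4(-2) = 9, so r = (1 ± 3)/2.
Solving: r_1 = 2, r_2 = -1.

indicial: r^2 - 1 r - 2 = 0; roots r_1 = 2, r_2 = -1


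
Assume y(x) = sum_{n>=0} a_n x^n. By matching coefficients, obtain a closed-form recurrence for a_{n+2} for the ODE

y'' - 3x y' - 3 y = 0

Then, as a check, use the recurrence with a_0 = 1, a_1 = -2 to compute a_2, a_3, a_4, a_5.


Substitute y = sum_n a_n x^n.
y''(x) has coefficient (n+2)(n+1) a_{n+2} at x^n;
-3 x y'(x) has coefficient -3 n a_n at x^n (shift);
-3 y(x) has coefficient -3 a_n at x^n.
Matching x^n: (n+2)(n+1) a_{n+2} + (-3n - 3) a_n = 0.
Thus a_{n+2} = (3n + 3) / ((n+1)(n+2)) * a_n.

Check with a_0 = 1, a_1 = -2 (apply the recurrence for n = 0, 1, 2, 3): a_0 = 1, a_1 = -2, a_2 = 3/2, a_3 = -2, a_4 = 9/8, a_5 = -6/5.

a_(n+2) = (3n + 3) / ((n+1)(n+2)) * a_n; check: a_0 = 1, a_1 = -2, a_2 = 3/2, a_3 = -2, a_4 = 9/8, a_5 = -6/5


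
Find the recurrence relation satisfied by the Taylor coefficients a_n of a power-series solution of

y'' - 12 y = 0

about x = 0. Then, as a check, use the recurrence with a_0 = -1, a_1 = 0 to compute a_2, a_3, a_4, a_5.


Substitute y = sum_n a_n x^n into y'' + (const) y = 0.
y''(x) = sum_{n>=0} (n+2)(n+1) a_{n+2} x^n.
The ODE becomes sum_n [(n+2)(n+1) a_{n+2} - 12 a_n] x^n = 0.
Setting each coefficient to zero gives the recurrence:
  (n+2)(n+1) a_{n+2} - 12 a_n = 0,
  a_{n+2} = 12 / ((n+1)(n+2)) a_n.

Check with a_0 = -1, a_1 = 0 (apply the recurrence for n = 0, 1, 2, 3): a_0 = -1, a_1 = 0, a_2 = -6, a_3 = 0, a_4 = -6, a_5 = 0.

a_{n+2} = 12/((n+1)(n+2)) * a_n; check: a_0 = -1, a_1 = 0, a_2 = -6, a_3 = 0, a_4 = -6, a_5 = 0


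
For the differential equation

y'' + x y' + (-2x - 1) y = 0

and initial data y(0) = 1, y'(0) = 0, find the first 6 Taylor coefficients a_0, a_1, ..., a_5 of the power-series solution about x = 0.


Ansatz: y(x) = sum_{n>=0} a_n x^n, so y'(x) = sum_{n>=1} n a_n x^(n-1) and y''(x) = sum_{n>=2} n(n-1) a_n x^(n-2).
Substitute into P(x) y'' + Q(x) y' + R(x) y = 0 with P(x) = 1, Q(x) = x, R(x) = -2x - 1, and match powers of x.
Initial conditions: a_0 = 1, a_1 = 0.
Setting the coefficient of each power of x to zero and solving order by order (substituting the coefficients already found):
  x^0: 2 a_2 - a_0 = 0  ->  2 a_2 = a_0 = 1  ->  a_2 = 1/2
  x^1: 6 a_3 - 2 a_0 = 0  ->  6 a_3 = 2 a_0 = 2  ->  a_3 = 1/3
  x^2: 12 a_4 + a_2 - 2 a_1 = 0  ->  12 a_4 = -a_2 + 2 a_1 = -1/2  ->  a_4 = -1/24
  x^3: 20 a_5 + 2 a_3 - 2 a_2 = 0  ->  20 a_5 = -2 a_3 + 2 a_2 = 1/3  ->  a_5 = 1/60
Truncated series: y(x) = 1 + (1/2) x^2 + (1/3) x^3 - (1/24) x^4 + (1/60) x^5 + O(x^6).

a_0 = 1; a_1 = 0; a_2 = 1/2; a_3 = 1/3; a_4 = -1/24; a_5 = 1/60
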